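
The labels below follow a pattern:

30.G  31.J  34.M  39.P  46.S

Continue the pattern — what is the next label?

First component: 30, 31, 34, 39, 46 → 55 (differences are 1, 3, 5, … (increasing by 2 each time)).
Letter: letters move forward 3 places in the alphabet; G, J, M, P, S → V.
So the next label is 55.V.

55.V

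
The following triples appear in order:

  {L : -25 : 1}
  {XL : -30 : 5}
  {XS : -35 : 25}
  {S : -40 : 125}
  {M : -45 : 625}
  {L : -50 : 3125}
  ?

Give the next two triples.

{XL : -55 : 15625}, {XS : -60 : 78125}

Size goes L, XL, XS, S, M, L → XL → XS (repeats L → XL → XS → S → M).
Second part: −5 each step, so -25, -30, -35, -40, -45, -50 → -55 → -60.
Third part: ×5 each step; 1, 5, 25, 125, 625, 3125 → 15625 → 78125.
So the next two triples are {XL : -55 : 15625} and {XS : -60 : 78125}.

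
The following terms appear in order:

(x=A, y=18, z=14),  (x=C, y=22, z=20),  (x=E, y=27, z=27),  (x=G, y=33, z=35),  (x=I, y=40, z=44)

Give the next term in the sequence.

X: A, C, E, G, I → K (letters move forward 2 places in the alphabet).
Y: differences are 4, 5, 6, … (increasing by 1 each time); 18, 22, 27, 33, 40 → 48.
Z: differences are 6, 7, 8, … (increasing by 1 each time), so 14, 20, 27, 35, 44 → 54.
Putting it together: (x=K, y=48, z=54).

(x=K, y=48, z=54)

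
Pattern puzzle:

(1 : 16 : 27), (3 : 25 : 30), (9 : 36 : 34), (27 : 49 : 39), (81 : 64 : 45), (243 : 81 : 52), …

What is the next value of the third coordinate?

60

Third coordinate: 27, 30, 34, 39, 45, 52 → 60 (differences are 3, 4, 5, … (increasing by 1 each time)).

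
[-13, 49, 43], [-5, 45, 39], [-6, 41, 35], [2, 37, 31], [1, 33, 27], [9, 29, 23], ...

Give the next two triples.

For the first component, alternating steps +8, −1, +8, −1, …: -13, -5, -6, 2, 1, 9 → 8 → 16.
Second component goes 49, 45, 41, 37, 33, 29 → 25 → 21 (−4 each step).
Third component: −4 each step; 43, 39, 35, 31, 27, 23 → 19 → 15.
Putting the parts together: [8, 25, 19] and then [16, 21, 15].

[8, 25, 19], [16, 21, 15]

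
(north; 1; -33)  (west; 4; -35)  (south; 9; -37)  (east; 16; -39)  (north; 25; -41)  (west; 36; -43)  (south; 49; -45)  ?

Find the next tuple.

Direction: repeats north → west → south → east, so north, west, south, east, north, west, south → east.
For the second slot, perfect squares: 1², 2², 3², …: 1, 4, 9, 16, 25, 36, 49 → 64.
Third slot — −2 each step: -33, -35, -37, -39, -41, -43, -45 → -47.
Combining the parts gives (east; 64; -47).

(east; 64; -47)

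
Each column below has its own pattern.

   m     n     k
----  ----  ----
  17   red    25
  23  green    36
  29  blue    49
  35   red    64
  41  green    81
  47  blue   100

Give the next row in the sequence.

Column m goes 17, 23, 29, 35, 41, 47 → 53 (+6 each step).
Column n goes red, green, blue, red, green, blue → red (repeats red → green → blue).
Column k — perfect squares: 5², 6², 7², …: 25, 36, 49, 64, 81, 100 → 121.
Combining the parts gives 53  red  121.

53  red  121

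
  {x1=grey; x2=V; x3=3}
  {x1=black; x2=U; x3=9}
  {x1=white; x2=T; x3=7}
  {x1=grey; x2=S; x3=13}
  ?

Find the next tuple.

{x1=black; x2=R; x3=11}

X1 — repeats grey → black → white: grey, black, white, grey → black.
X2: letters move back 1 place in the alphabet; V, U, T, S → R.
X3 goes 3, 9, 7, 13 → 11 (alternating steps +6, −2, +6, −2, …).
So the next tuple is {x1=black; x2=R; x3=11}.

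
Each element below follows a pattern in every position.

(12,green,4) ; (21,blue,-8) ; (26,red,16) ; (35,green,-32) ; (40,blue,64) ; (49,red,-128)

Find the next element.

First value goes 12, 21, 26, 35, 40, 49 → 54 (alternating steps +9, +5, +9, +5, …).
Colour: green, blue, red, green, blue, red → green (repeats green → blue → red).
Third value: ×(-2) each step; 4, -8, 16, -32, 64, -128 → 256.
Putting it together: (54,green,256).

(54,green,256)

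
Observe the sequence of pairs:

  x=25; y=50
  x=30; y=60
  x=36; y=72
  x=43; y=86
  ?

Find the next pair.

X — differences are 5, 6, 7, … (increasing by 1 each time): 25, 30, 36, 43 → 51.
Y: 50, 60, 72, 86 → 102 (always 2 × the x).
So the next pair is x=51; y=102.

x=51; y=102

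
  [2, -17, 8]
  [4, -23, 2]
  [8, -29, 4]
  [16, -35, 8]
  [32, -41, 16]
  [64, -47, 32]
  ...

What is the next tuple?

[128, -53, 64]

First coordinate: ×2 each step; 2, 4, 8, 16, 32, 64 → 128.
For the second coordinate, −6 each step: -17, -23, -29, -35, -41, -47 → -53.
Third coordinate goes 8, 2, 4, 8, 16, 32 → 64 (always the previous value of the first coordinate).
Putting it together: [128, -53, 64].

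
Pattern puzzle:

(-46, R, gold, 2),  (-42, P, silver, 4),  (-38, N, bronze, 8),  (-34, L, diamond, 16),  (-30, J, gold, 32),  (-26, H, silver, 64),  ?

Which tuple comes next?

First slot goes -46, -42, -38, -34, -30, -26 → -22 (+4 each step).
Letter — letters move back 2 places in the alphabet: R, P, N, L, J, H → F.
Rank: repeats gold → silver → bronze → diamond; gold, silver, bronze, diamond, gold, silver → bronze.
Fourth slot — ×2 each step: 2, 4, 8, 16, 32, 64 → 128.
Combining the parts gives (-22, F, bronze, 128).

(-22, F, bronze, 128)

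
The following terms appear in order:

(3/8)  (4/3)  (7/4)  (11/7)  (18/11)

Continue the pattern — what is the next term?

First entry: 3, 4, 7, 11, 18 → 29 (each term is the sum of the two before it).
For the second entry, always the previous value of the first entry: 8, 3, 4, 7, 11 → 18.
Combining the parts gives (29/18).

(29/18)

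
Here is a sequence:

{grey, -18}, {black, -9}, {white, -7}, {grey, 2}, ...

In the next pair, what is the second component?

4

For the shade, repeats grey → black → white: grey, black, white, grey → black.
Second component: -18, -9, -7, 2 → 4 (alternating steps +9, +2, +9, +2, …).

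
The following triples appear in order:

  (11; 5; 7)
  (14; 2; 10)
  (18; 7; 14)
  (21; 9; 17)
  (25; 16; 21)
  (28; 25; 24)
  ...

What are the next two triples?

(32; 41; 28), (35; 66; 31)

First entry: 11, 14, 18, 21, 25, 28 → 32 → 35 (alternating steps +3, +4, +3, +4, …).
Second entry — each term is the sum of the two before it: 5, 2, 7, 9, 16, 25 → 41 → 66.
Third entry goes 7, 10, 14, 17, 21, 24 → 28 → 31 (always 4 less than the first entry).
So the next two triples are (32; 41; 28) and (35; 66; 31).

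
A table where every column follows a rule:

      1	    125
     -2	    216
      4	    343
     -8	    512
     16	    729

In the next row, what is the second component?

1000

Second component: 125, 216, 343, 512, 729 → 1000 (perfect cubes: 5³, 6³, 7³, …).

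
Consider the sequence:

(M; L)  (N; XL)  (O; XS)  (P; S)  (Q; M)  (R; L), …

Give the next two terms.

(S; XL), (T; XS)

Letter — letters move forward 1 place in the alphabet: M, N, O, P, Q, R → S → T.
Size: repeats L → XL → XS → S → M, so L, XL, XS, S, M, L → XL → XS.
So the next two terms are (S; XL) and (T; XS).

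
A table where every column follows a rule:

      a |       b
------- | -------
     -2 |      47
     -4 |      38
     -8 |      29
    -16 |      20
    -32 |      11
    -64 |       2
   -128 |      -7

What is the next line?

Column a: -2, -4, -8, -16, -32, -64, -128 → -256 (×2 each step).
For the column b, −9 each step: 47, 38, 29, 20, 11, 2, -7 → -16.
Putting it together: -256  -16.

-256  -16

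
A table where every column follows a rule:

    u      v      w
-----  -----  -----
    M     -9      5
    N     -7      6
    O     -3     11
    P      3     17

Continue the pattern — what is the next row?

Q  11  28

Column u — letters move forward 1 place in the alphabet: M, N, O, P → Q.
For the column v, differences are 2, 4, 6, … (increasing by 2 each time): -9, -7, -3, 3 → 11.
For the column w, each term is the sum of the two before it: 5, 6, 11, 17 → 28.
So the next row is Q  11  28.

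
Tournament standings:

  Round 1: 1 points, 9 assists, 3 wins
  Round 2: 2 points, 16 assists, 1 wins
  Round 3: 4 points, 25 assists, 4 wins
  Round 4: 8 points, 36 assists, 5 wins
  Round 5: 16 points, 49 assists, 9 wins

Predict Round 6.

32 points, 64 assists, 14 wins

Points: ×2 each step; 1, 2, 4, 8, 16 → 32.
Assists goes 9, 16, 25, 36, 49 → 64 (perfect squares: 3², 4², 5², …).
Wins goes 3, 1, 4, 5, 9 → 14 (each term is the sum of the two before it).
Putting it together: 32 points, 64 assists, 14 wins.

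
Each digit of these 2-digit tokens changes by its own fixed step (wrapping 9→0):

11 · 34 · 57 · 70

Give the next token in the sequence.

93

For the first digit, +2 each step, mod 10: 1, 3, 5, 7 → 9.
For the second digit, +3 each step, mod 10: 1, 4, 7, 0 → 3.
So the next token is 93.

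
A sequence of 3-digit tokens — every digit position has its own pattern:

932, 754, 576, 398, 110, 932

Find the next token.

First digit: −2 each step, mod 10; 9, 7, 5, 3, 1, 9 → 7.
Second digit: +2 each step, mod 10, so 3, 5, 7, 9, 1, 3 → 5.
For the third digit, +2 each step, mod 10: 2, 4, 6, 8, 0, 2 → 4.
Putting it together: 754.

754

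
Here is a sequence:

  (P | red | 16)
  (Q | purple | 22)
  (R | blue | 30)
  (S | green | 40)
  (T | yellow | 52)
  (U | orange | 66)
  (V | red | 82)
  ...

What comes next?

(W | purple | 100)

Letter: letters move forward 1 place in the alphabet, so P, Q, R, S, T, U, V → W.
Colour: repeats red → purple → blue → green → yellow → orange, so red, purple, blue, green, yellow, orange, red → purple.
Third part goes 16, 22, 30, 40, 52, 66, 82 → 100 (differences are 6, 8, 10, … (increasing by 2 each time)).
Putting it together: (W | purple | 100).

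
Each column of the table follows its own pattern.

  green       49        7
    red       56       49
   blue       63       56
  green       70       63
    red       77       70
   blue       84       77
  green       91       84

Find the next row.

Colour — repeats green → red → blue: green, red, blue, green, red, blue, green → red.
Second component: +7 each step, so 49, 56, 63, 70, 77, 84, 91 → 98.
Third component — always the previous value of the second component: 7, 49, 56, 63, 70, 77, 84 → 91.
So the next row is red  98  91.

red  98  91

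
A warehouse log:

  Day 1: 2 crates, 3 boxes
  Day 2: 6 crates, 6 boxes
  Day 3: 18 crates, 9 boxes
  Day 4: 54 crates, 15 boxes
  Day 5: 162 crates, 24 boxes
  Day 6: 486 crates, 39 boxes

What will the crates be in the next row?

1458

Crates — ×3 each step: 2, 6, 18, 54, 162, 486 → 1458.
Boxes goes 3, 6, 9, 15, 24, 39 → 63 (each term is the sum of the two before it).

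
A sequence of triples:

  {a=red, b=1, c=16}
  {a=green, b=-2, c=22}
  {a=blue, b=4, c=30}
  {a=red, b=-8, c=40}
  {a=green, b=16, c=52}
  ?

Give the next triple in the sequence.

{a=blue, b=-32, c=66}

A goes red, green, blue, red, green → blue (repeats red → green → blue).
B: 1, -2, 4, -8, 16 → -32 (×(-2) each step).
C: differences are 6, 8, 10, … (increasing by 2 each time); 16, 22, 30, 40, 52 → 66.
So the next triple is {a=blue, b=-32, c=66}.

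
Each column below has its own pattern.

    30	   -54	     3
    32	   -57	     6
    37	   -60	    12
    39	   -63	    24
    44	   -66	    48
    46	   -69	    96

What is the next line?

First component: 30, 32, 37, 39, 44, 46 → 51 (alternating steps +2, +5, +2, +5, …).
Second component: -54, -57, -60, -63, -66, -69 → -72 (−3 each step).
Third component: 3, 6, 12, 24, 48, 96 → 192 (×2 each step).
Putting it together: 51  -72  192.

51  -72  192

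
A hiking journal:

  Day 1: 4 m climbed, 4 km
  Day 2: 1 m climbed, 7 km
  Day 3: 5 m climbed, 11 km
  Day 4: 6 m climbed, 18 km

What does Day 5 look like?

M climbed: each term is the sum of the two before it; 4, 1, 5, 6 → 11.
For the km, each term is the sum of the two before it: 4, 7, 11, 18 → 29.
Putting it together: 11 m climbed, 29 km.

11 m climbed, 29 km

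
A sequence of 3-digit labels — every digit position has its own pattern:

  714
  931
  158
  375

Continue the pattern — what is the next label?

592

First digit goes 7, 9, 1, 3 → 5 (+2 each step, mod 10).
Second digit goes 1, 3, 5, 7 → 9 (+2 each step, mod 10).
For the third digit, −3 each step, mod 10: 4, 1, 8, 5 → 2.
So the next label is 592.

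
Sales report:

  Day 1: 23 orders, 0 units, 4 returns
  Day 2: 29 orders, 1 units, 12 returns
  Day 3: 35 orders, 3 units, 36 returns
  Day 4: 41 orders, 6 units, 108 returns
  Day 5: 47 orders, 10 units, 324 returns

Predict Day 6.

Orders: +6 each step, so 23, 29, 35, 41, 47 → 53.
Units goes 0, 1, 3, 6, 10 → 15 (differences are 1, 2, 3, … (increasing by 1 each time)).
Returns — ×3 each step: 4, 12, 36, 108, 324 → 972.
Putting it together: 53 orders, 15 units, 972 returns.

53 orders, 15 units, 972 returns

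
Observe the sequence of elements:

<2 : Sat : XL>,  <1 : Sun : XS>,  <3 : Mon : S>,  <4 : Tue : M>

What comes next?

<7 : Wed : L>

For the first value, each term is the sum of the two before it: 2, 1, 3, 4 → 7.
Day: runs through the weekdays Mon→Sun; Sat, Sun, Mon, Tue → Wed.
Size goes XL, XS, S, M → L (runs through clothing sizes XS→XL).
Combining the parts gives <7 : Wed : L>.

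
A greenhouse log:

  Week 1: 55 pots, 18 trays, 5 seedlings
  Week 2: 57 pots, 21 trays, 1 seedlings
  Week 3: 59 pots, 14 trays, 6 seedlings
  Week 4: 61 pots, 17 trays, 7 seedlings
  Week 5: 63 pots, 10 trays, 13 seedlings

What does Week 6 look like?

65 pots, 13 trays, 20 seedlings

For the pots, +2 each step: 55, 57, 59, 61, 63 → 65.
Trays: alternating steps +3, −7, +3, −7, …, so 18, 21, 14, 17, 10 → 13.
For the seedlings, each term is the sum of the two before it: 5, 1, 6, 7, 13 → 20.
Putting it together: 65 pots, 13 trays, 20 seedlings.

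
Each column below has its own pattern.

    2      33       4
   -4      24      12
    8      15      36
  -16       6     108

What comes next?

For the first component, ×(-2) each step: 2, -4, 8, -16 → 32.
For the second component, −9 each step: 33, 24, 15, 6 → -3.
Third component: ×3 each step, so 4, 12, 36, 108 → 324.
Combining the parts gives 32  -3  324.

32  -3  324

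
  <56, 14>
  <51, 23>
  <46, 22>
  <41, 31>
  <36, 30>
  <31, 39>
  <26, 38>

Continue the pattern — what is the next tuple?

For the first component, −5 each step: 56, 51, 46, 41, 36, 31, 26 → 21.
For the second component, alternating steps +9, −1, +9, −1, …: 14, 23, 22, 31, 30, 39, 38 → 47.
So the next tuple is <21, 47>.

<21, 47>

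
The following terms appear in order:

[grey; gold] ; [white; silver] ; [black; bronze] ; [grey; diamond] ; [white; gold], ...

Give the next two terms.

For the shade, repeats grey → white → black: grey, white, black, grey, white → black → grey.
Rank — repeats gold → silver → bronze → diamond: gold, silver, bronze, diamond, gold → silver → bronze.
So the next two terms are [black; silver] and [grey; bronze].

[black; silver], [grey; bronze]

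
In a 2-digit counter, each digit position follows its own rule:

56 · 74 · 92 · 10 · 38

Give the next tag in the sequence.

First digit: +2 each step, mod 10; 5, 7, 9, 1, 3 → 5.
Second digit: 6, 4, 2, 0, 8 → 6 (−2 each step, mod 10).
Combining the parts gives 56.

56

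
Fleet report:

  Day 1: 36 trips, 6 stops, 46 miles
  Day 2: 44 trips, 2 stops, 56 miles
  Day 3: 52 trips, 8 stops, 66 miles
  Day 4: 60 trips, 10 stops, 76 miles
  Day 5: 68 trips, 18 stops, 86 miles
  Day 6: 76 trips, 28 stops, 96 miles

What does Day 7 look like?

Trips — +8 each step: 36, 44, 52, 60, 68, 76 → 84.
For the stops, each term is the sum of the two before it: 6, 2, 8, 10, 18, 28 → 46.
Miles: +10 each step; 46, 56, 66, 76, 86, 96 → 106.
Putting it together: 84 trips, 46 stops, 106 miles.

84 trips, 46 stops, 106 miles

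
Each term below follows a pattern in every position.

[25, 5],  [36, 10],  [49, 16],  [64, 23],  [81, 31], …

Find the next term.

For the first component, perfect squares: 5², 6², 7², …: 25, 36, 49, 64, 81 → 100.
Second component goes 5, 10, 16, 23, 31 → 40 (differences are 5, 6, 7, … (increasing by 1 each time)).
Combining the parts gives [100, 40].

[100, 40]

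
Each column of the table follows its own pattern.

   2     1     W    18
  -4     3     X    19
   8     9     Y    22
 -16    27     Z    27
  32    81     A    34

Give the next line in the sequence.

First component: 2, -4, 8, -16, 32 → -64 (×(-2) each step).
Second component — ×3 each step: 1, 3, 9, 27, 81 → 243.
Letter goes W, X, Y, Z, A → B (letters move forward 1 place in the alphabet, wrapping Z→A).
Fourth component: differences are 1, 3, 5, … (increasing by 2 each time), so 18, 19, 22, 27, 34 → 43.
Putting it together: -64  243  B  43.

-64  243  B  43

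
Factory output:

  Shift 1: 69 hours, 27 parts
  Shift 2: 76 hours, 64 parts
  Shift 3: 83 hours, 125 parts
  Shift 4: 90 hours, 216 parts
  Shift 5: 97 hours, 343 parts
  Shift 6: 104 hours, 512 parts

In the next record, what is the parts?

Parts — perfect cubes: 3³, 4³, 5³, …: 27, 64, 125, 216, 343, 512 → 729.

729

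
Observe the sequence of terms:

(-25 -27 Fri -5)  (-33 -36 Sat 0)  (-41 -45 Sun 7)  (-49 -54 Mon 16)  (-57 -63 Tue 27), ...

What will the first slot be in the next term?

-65

First slot goes -25, -33, -41, -49, -57 → -65 (−8 each step).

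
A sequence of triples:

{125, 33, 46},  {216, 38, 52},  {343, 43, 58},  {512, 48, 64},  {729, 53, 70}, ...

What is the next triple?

{1000, 58, 76}

First component: 125, 216, 343, 512, 729 → 1000 (perfect cubes: 5³, 6³, 7³, …).
Second component: 33, 38, 43, 48, 53 → 58 (+5 each step).
Third component goes 46, 52, 58, 64, 70 → 76 (+6 each step).
Putting it together: {1000, 58, 76}.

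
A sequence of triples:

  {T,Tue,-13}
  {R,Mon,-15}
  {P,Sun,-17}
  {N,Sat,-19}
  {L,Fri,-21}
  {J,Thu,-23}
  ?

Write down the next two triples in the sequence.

{H,Wed,-25}, {F,Tue,-27}

Letter: letters move back 2 places in the alphabet, so T, R, P, N, L, J → H → F.
Day: runs backward through the weekdays Mon→Sun; Tue, Mon, Sun, Sat, Fri, Thu → Wed → Tue.
Third component: −2 each step, so -13, -15, -17, -19, -21, -23 → -25 → -27.
Putting the parts together: {H,Wed,-25} and then {F,Tue,-27}.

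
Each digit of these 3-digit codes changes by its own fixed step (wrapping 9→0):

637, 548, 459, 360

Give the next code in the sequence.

First digit: −1 each step, mod 10; 6, 5, 4, 3 → 2.
Second digit: +1 each step, mod 10, so 3, 4, 5, 6 → 7.
Third digit: 7, 8, 9, 0 → 1 (+1 each step, mod 10).
Putting it together: 271.

271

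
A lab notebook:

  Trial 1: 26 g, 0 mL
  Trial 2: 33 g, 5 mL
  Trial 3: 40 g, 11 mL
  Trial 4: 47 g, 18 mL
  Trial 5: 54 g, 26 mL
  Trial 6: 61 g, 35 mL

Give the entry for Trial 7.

68 g, 45 mL

G: 26, 33, 40, 47, 54, 61 → 68 (+7 each step).
ML: differences are 5, 6, 7, … (increasing by 1 each time); 0, 5, 11, 18, 26, 35 → 45.
So the next row is 68 g, 45 mL.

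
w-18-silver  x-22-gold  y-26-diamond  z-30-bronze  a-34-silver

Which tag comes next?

b-38-gold

Letter — letters move forward 1 place in the alphabet, wrapping Z→A: w, x, y, z, a → b.
Second component goes 18, 22, 26, 30, 34 → 38 (+4 each step).
Rank — repeats silver → gold → diamond → bronze: silver, gold, diamond, bronze, silver → gold.
Combining the parts gives b-38-gold.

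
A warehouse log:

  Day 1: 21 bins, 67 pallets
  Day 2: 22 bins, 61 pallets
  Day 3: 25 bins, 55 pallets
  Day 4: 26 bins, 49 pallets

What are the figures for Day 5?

29 bins, 43 pallets

Bins goes 21, 22, 25, 26 → 29 (alternating steps +1, +3, +1, +3, …).
Pallets: 67, 61, 55, 49 → 43 (−6 each step).
Putting it together: 29 bins, 43 pallets.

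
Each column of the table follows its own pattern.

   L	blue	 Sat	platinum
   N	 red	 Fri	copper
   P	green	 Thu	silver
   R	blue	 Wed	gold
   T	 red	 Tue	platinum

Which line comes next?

Letter — letters move forward 2 places in the alphabet: L, N, P, R, T → V.
Colour: repeats blue → red → green, so blue, red, green, blue, red → green.
Day: Sat, Fri, Thu, Wed, Tue → Mon (runs backward through the weekdays Mon→Sun).
Metal — repeats platinum → copper → silver → gold: platinum, copper, silver, gold, platinum → copper.
Putting it together: V  green  Mon  copper.

V  green  Mon  copper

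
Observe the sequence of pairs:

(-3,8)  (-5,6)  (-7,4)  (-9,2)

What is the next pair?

(-11,0)

First part — −2 each step: -3, -5, -7, -9 → -11.
Second part goes 8, 6, 4, 2 → 0 (always 11 more than the first part).
Combining the parts gives (-11,0).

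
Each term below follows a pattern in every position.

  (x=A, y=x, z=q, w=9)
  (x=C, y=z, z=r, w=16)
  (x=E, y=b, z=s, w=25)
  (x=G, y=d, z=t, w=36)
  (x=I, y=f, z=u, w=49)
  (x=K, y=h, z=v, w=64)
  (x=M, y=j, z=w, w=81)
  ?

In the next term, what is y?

For the y, letters move forward 2 places in the alphabet, wrapping Z→A: x, z, b, d, f, h, j → l.

l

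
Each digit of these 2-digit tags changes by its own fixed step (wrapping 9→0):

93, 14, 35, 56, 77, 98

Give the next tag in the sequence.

First digit — +2 each step, mod 10: 9, 1, 3, 5, 7, 9 → 1.
Second digit: 3, 4, 5, 6, 7, 8 → 9 (+1 each step, mod 10).
Putting it together: 19.

19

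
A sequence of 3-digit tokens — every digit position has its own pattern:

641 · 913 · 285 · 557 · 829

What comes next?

First digit: 6, 9, 2, 5, 8 → 1 (+3 each step, mod 10).
Second digit: 4, 1, 8, 5, 2 → 9 (−3 each step, mod 10).
Third digit goes 1, 3, 5, 7, 9 → 1 (+2 each step, mod 10).
Combining the parts gives 191.

191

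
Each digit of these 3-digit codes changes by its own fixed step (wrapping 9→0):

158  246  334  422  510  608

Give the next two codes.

796 then 884

For the first digit, +1 each step, mod 10: 1, 2, 3, 4, 5, 6 → 7 → 8.
Second digit: −1 each step, mod 10, so 5, 4, 3, 2, 1, 0 → 9 → 8.
Third digit: −2 each step, mod 10; 8, 6, 4, 2, 0, 8 → 6 → 4.
Putting the parts together: 796 and then 884.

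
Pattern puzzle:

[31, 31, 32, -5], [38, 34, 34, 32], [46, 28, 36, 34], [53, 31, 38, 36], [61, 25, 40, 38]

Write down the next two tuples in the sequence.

[68, 28, 42, 40], [76, 22, 44, 42]

First coordinate: alternating steps +7, +8, +7, +8, …, so 31, 38, 46, 53, 61 → 68 → 76.
Second coordinate: alternating steps +3, −6, +3, −6, …; 31, 34, 28, 31, 25 → 28 → 22.
Third coordinate: 32, 34, 36, 38, 40 → 42 → 44 (+2 each step).
For the fourth coordinate, always the previous value of the third coordinate: -5, 32, 34, 36, 38 → 40 → 42.
Putting the parts together: [68, 28, 42, 40] and then [76, 22, 44, 42].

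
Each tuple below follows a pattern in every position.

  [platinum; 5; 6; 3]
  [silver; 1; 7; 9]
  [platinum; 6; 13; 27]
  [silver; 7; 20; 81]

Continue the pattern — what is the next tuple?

[platinum; 13; 33; 243]

Metal — alternates platinum ↔ silver: platinum, silver, platinum, silver → platinum.
Second entry: 5, 1, 6, 7 → 13 (each term is the sum of the two before it).
For the third entry, each term is the sum of the two before it: 6, 7, 13, 20 → 33.
Fourth entry goes 3, 9, 27, 81 → 243 (×3 each step).
Combining the parts gives [platinum; 13; 33; 243].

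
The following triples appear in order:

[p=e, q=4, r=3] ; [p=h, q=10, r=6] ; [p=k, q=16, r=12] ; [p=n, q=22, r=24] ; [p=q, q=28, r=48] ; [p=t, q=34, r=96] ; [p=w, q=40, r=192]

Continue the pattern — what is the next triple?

P — letters move forward 3 places in the alphabet: e, h, k, n, q, t, w → z.
Q goes 4, 10, 16, 22, 28, 34, 40 → 46 (+6 each step).
R — ×2 each step: 3, 6, 12, 24, 48, 96, 192 → 384.
Putting it together: [p=z, q=46, r=384].

[p=z, q=46, r=384]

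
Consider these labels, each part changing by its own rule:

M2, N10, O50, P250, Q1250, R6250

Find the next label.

S31250

For the letter, letters move forward 1 place in the alphabet: M, N, O, P, Q, R → S.
Second component: ×5 each step, so 2, 10, 50, 250, 1250, 6250 → 31250.
Putting it together: S31250.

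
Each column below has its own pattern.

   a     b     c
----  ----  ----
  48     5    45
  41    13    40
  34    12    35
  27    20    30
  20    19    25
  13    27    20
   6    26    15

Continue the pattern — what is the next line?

Column a — −7 each step: 48, 41, 34, 27, 20, 13, 6 → -1.
Column b: alternating steps +8, −1, +8, −1, …; 5, 13, 12, 20, 19, 27, 26 → 34.
Column c: 45, 40, 35, 30, 25, 20, 15 → 10 (−5 each step).
Putting it together: -1  34  10.

-1  34  10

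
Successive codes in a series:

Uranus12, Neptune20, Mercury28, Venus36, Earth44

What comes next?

Planet goes Uranus, Neptune, Mercury, Venus, Earth → Mars (runs through the planets Mercury→Neptune).
Second component: +8 each step, so 12, 20, 28, 36, 44 → 52.
So the next code is Mars52.

Mars52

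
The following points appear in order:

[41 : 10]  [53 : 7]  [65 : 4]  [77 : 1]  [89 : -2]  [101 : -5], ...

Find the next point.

First component: +12 each step, so 41, 53, 65, 77, 89, 101 → 113.
Second component — −3 each step: 10, 7, 4, 1, -2, -5 → -8.
Putting it together: [113 : -8].

[113 : -8]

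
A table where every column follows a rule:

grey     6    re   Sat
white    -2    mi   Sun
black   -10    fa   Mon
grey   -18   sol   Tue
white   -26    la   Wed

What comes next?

Shade: grey, white, black, grey, white → black (repeats grey → white → black).
Second component: 6, -2, -10, -18, -26 → -34 (−8 each step).
Note: runs through the solfège scale do→ti, so re, mi, fa, sol, la → ti.
Day: runs through the weekdays Mon→Sun, so Sat, Sun, Mon, Tue, Wed → Thu.
So the next line is black  -34  ti  Thu.

black  -34  ti  Thu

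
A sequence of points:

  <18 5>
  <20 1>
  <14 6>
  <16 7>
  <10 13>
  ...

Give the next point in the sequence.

<12 20>

First entry: alternating steps +2, −6, +2, −6, …; 18, 20, 14, 16, 10 → 12.
Second entry — each term is the sum of the two before it: 5, 1, 6, 7, 13 → 20.
So the next point is <12 20>.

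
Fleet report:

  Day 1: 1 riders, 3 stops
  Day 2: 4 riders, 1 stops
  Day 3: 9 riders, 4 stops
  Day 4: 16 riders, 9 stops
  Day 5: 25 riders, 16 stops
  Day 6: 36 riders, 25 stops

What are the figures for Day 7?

49 riders, 36 stops

Riders — perfect squares: 1², 2², 3², …: 1, 4, 9, 16, 25, 36 → 49.
Stops — always the previous value of the riders: 3, 1, 4, 9, 16, 25 → 36.
Putting it together: 49 riders, 36 stops.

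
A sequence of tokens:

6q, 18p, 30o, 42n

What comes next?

First component — +12 each step: 6, 18, 30, 42 → 54.
Letter: letters move back 1 place in the alphabet, so q, p, o, n → m.
So the next token is 54m.

54m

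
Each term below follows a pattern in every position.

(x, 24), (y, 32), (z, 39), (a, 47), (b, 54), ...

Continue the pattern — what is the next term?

Letter: letters move forward 1 place in the alphabet, wrapping Z→A; x, y, z, a, b → c.
Second entry goes 24, 32, 39, 47, 54 → 62 (alternating steps +8, +7, +8, +7, …).
Putting it together: (c, 62).

(c, 62)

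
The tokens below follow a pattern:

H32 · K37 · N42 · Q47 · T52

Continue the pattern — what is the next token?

Letter goes H, K, N, Q, T → W (letters move forward 3 places in the alphabet).
Second component — +5 each step: 32, 37, 42, 47, 52 → 57.
Combining the parts gives W57.

W57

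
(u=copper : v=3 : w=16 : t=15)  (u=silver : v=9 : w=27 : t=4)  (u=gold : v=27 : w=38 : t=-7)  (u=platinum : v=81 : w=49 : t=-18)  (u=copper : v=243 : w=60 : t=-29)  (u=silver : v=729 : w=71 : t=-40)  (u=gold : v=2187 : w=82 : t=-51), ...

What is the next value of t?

-62

U — repeats copper → silver → gold → platinum: copper, silver, gold, platinum, copper, silver, gold → platinum.
V goes 3, 9, 27, 81, 243, 729, 2187 → 6561 (×3 each step).
W: 16, 27, 38, 49, 60, 71, 82 → 93 (+11 each step).
T: 15, 4, -7, -18, -29, -40, -51 → -62 (together with the w always sums to 31).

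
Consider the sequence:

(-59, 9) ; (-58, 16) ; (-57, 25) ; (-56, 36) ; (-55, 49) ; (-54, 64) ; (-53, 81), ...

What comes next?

(-52, 100)

First entry: -59, -58, -57, -56, -55, -54, -53 → -52 (+1 each step).
For the second entry, perfect squares: 3², 4², 5², …: 9, 16, 25, 36, 49, 64, 81 → 100.
Putting it together: (-52, 100).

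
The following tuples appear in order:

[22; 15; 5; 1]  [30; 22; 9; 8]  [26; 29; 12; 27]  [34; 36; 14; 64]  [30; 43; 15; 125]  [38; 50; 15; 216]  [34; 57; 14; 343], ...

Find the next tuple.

First slot — alternating steps +8, −4, +8, −4, …: 22, 30, 26, 34, 30, 38, 34 → 42.
For the second slot, +7 each step: 15, 22, 29, 36, 43, 50, 57 → 64.
Third slot: differences are 4, 3, 2, … (decreasing by 1 each time); 5, 9, 12, 14, 15, 15, 14 → 12.
Fourth slot goes 1, 8, 27, 64, 125, 216, 343 → 512 (perfect cubes: 1³, 2³, 3³, …).
Combining the parts gives [42; 64; 12; 512].

[42; 64; 12; 512]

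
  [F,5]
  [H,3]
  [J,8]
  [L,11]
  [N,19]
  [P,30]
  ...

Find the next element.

Letter — letters move forward 2 places in the alphabet: F, H, J, L, N, P → R.
Second slot: 5, 3, 8, 11, 19, 30 → 49 (each term is the sum of the two before it).
Combining the parts gives [R,49].

[R,49]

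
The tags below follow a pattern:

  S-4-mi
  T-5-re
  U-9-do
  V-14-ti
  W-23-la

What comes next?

Letter goes S, T, U, V, W → X (letters move forward 1 place in the alphabet).
Second component: each term is the sum of the two before it; 4, 5, 9, 14, 23 → 37.
Note: runs backward through the solfège scale do→ti, so mi, re, do, ti, la → sol.
So the next tag is X-37-sol.

X-37-sol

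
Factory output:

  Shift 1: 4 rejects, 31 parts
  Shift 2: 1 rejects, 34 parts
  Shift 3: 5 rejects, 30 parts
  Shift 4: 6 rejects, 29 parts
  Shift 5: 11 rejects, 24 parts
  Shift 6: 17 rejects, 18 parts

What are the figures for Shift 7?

Rejects — each term is the sum of the two before it: 4, 1, 5, 6, 11, 17 → 28.
Parts: 31, 34, 30, 29, 24, 18 → 7 (together with the rejects always sums to 35).
Putting it together: 28 rejects, 7 parts.

28 rejects, 7 parts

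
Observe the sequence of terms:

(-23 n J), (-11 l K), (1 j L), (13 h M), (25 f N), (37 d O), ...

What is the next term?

First slot: +12 each step; -23, -11, 1, 13, 25, 37 → 49.
First letter: letters move back 2 places in the alphabet; n, l, j, h, f, d → b.
Second letter: letters move forward 1 place in the alphabet, so J, K, L, M, N, O → P.
Putting it together: (49 b P).

(49 b P)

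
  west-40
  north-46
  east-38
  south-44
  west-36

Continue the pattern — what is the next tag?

north-42

Direction: west, north, east, south, west → north (repeats west → north → east → south).
Second component — alternating steps +6, −8, +6, −8, …: 40, 46, 38, 44, 36 → 42.
Putting it together: north-42.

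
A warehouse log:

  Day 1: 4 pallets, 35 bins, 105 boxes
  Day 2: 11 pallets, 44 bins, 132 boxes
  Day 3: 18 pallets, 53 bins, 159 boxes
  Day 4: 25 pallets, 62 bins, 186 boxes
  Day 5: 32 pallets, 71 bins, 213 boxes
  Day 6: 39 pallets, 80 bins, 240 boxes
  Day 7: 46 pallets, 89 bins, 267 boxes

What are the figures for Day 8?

Pallets goes 4, 11, 18, 25, 32, 39, 46 → 53 (+7 each step).
Bins goes 35, 44, 53, 62, 71, 80, 89 → 98 (+9 each step).
For the boxes, always 3 × the bins: 105, 132, 159, 186, 213, 240, 267 → 294.
Putting it together: 53 pallets, 98 bins, 294 boxes.

53 pallets, 98 bins, 294 boxes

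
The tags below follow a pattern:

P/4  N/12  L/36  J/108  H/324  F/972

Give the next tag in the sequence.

Letter: letters move back 2 places in the alphabet; P, N, L, J, H, F → D.
Second component: ×3 each step; 4, 12, 36, 108, 324, 972 → 2916.
Putting it together: D/2916.

D/2916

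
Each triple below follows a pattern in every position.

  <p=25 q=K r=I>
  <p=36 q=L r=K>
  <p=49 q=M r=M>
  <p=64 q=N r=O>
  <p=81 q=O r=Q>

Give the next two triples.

<p=100 q=P r=S>, <p=121 q=Q r=U>

For the p, perfect squares: 5², 6², 7², …: 25, 36, 49, 64, 81 → 100 → 121.
For the q, letters move forward 1 place in the alphabet: K, L, M, N, O → P → Q.
For the r, letters move forward 2 places in the alphabet: I, K, M, O, Q → S → U.
Putting the parts together: <p=100 q=P r=S> and then <p=121 q=Q r=U>.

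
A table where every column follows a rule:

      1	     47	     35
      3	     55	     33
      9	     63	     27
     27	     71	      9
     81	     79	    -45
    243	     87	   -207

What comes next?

First component: ×3 each step, so 1, 3, 9, 27, 81, 243 → 729.
Second component goes 47, 55, 63, 71, 79, 87 → 95 (+8 each step).
Third component: 35, 33, 27, 9, -45, -207 → -693 (together with the first component always sums to 36).
Combining the parts gives 729  95  -693.

729  95  -693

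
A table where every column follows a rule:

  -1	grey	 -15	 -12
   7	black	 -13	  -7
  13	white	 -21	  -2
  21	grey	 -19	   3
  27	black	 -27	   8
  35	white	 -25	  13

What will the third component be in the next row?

First component: alternating steps +8, +6, +8, +6, …; -1, 7, 13, 21, 27, 35 → 41.
Shade: repeats grey → black → white; grey, black, white, grey, black, white → grey.
Third component: -15, -13, -21, -19, -27, -25 → -33 (alternating steps +2, −8, +2, −8, …).
Fourth component: +5 each step; -12, -7, -2, 3, 8, 13 → 18.

-33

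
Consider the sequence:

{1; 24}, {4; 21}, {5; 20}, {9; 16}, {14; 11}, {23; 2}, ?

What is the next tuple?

{37; -12}

First part — each term is the sum of the two before it: 1, 4, 5, 9, 14, 23 → 37.
Second part: together with the first part always sums to 25; 24, 21, 20, 16, 11, 2 → -12.
So the next tuple is {37; -12}.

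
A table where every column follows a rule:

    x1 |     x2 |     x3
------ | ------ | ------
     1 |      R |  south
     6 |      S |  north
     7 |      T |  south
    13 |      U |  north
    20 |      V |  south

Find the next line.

33  W  north

Column x1 — each term is the sum of the two before it: 1, 6, 7, 13, 20 → 33.
Column x2 goes R, S, T, U, V → W (letters move forward 1 place in the alphabet).
Column x3: alternates south ↔ north, so south, north, south, north, south → north.
Combining the parts gives 33  W  north.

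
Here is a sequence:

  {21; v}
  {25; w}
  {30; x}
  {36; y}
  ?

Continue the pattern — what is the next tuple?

First part: differences are 4, 5, 6, … (increasing by 1 each time), so 21, 25, 30, 36 → 43.
Letter: v, w, x, y → z (letters move forward 1 place in the alphabet).
So the next tuple is {43; z}.

{43; z}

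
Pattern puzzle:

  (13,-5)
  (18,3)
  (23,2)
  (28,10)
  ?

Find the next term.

First value goes 13, 18, 23, 28 → 33 (+5 each step).
Second value: alternating steps +8, −1, +8, −1, …; -5, 3, 2, 10 → 9.
Putting it together: (33,9).

(33,9)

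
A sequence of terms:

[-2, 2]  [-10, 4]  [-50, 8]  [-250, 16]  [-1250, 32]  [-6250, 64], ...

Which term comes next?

For the first part, ×5 each step: -2, -10, -50, -250, -1250, -6250 → -31250.
Second part goes 2, 4, 8, 16, 32, 64 → 128 (×2 each step).
So the next term is [-31250, 128].

[-31250, 128]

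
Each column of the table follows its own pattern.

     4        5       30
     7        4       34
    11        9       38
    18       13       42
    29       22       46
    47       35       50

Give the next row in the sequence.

First component — each term is the sum of the two before it: 4, 7, 11, 18, 29, 47 → 76.
Second component: each term is the sum of the two before it, so 5, 4, 9, 13, 22, 35 → 57.
Third component: 30, 34, 38, 42, 46, 50 → 54 (+4 each step).
Putting it together: 76  57  54.

76  57  54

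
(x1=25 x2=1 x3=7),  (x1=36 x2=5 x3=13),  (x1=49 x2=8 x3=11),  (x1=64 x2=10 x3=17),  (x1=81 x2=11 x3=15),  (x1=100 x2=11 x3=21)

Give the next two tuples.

(x1=121 x2=10 x3=19), (x1=144 x2=8 x3=25)

X1: 25, 36, 49, 64, 81, 100 → 121 → 144 (perfect squares: 5², 6², 7², …).
X2 goes 1, 5, 8, 10, 11, 11 → 10 → 8 (differences are 4, 3, 2, … (decreasing by 1 each time)).
X3 goes 7, 13, 11, 17, 15, 21 → 19 → 25 (alternating steps +6, −2, +6, −2, …).
So the next two tuples are (x1=121 x2=10 x3=19) and (x1=144 x2=8 x3=25).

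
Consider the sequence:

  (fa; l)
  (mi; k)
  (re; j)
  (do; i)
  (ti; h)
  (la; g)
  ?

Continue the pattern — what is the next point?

Note: fa, mi, re, do, ti, la → sol (runs backward through the solfège scale do→ti).
For the letter, letters move back 1 place in the alphabet: l, k, j, i, h, g → f.
So the next point is (sol; f).

(sol; f)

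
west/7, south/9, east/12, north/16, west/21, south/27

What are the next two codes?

Direction: repeats west → south → east → north; west, south, east, north, west, south → east → north.
Second component: 7, 9, 12, 16, 21, 27 → 34 → 42 (differences are 2, 3, 4, … (increasing by 1 each time)).
Putting the parts together: east/34 and then north/42.

east/34, north/42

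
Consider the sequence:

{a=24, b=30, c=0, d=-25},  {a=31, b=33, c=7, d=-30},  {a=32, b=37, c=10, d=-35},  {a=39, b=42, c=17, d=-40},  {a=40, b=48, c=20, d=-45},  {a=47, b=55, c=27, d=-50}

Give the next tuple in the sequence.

For the a, alternating steps +7, +1, +7, +1, …: 24, 31, 32, 39, 40, 47 → 48.
B: differences are 3, 4, 5, … (increasing by 1 each time), so 30, 33, 37, 42, 48, 55 → 63.
C: alternating steps +7, +3, +7, +3, …; 0, 7, 10, 17, 20, 27 → 30.
D: −5 each step, so -25, -30, -35, -40, -45, -50 → -55.
Putting it together: {a=48, b=63, c=30, d=-55}.

{a=48, b=63, c=30, d=-55}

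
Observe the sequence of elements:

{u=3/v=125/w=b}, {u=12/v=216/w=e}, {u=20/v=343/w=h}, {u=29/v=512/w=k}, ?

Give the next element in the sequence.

{u=37/v=729/w=n}

For the u, alternating steps +9, +8, +9, +8, …: 3, 12, 20, 29 → 37.
For the v, perfect cubes: 5³, 6³, 7³, …: 125, 216, 343, 512 → 729.
W: letters move forward 3 places in the alphabet, so b, e, h, k → n.
Putting it together: {u=37/v=729/w=n}.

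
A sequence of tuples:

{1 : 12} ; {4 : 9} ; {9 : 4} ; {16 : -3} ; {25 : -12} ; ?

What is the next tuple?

{36 : -23}

First entry — perfect squares: 1², 2², 3², …: 1, 4, 9, 16, 25 → 36.
For the second entry, together with the first entry always sums to 13: 12, 9, 4, -3, -12 → -23.
Combining the parts gives {36 : -23}.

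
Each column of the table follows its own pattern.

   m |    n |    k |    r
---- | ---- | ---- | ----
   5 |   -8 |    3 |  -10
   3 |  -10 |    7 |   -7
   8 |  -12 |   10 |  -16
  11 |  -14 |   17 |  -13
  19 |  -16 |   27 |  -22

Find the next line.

Column m: 5, 3, 8, 11, 19 → 30 (each term is the sum of the two before it).
Column n: −2 each step; -8, -10, -12, -14, -16 → -18.
Column k: each term is the sum of the two before it; 3, 7, 10, 17, 27 → 44.
Column r: alternating steps +3, −9, +3, −9, …; -10, -7, -16, -13, -22 → -19.
Combining the parts gives 30  -18  44  -19.

30  -18  44  -19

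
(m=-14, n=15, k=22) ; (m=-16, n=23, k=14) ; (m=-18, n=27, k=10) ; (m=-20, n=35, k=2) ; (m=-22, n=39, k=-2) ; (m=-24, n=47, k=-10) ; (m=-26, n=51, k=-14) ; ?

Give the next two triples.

M: −2 each step, so -14, -16, -18, -20, -22, -24, -26 → -28 → -30.
N: alternating steps +8, +4, +8, +4, …; 15, 23, 27, 35, 39, 47, 51 → 59 → 63.
K goes 22, 14, 10, 2, -2, -10, -14 → -22 → -26 (together with the n always sums to 37).
Putting the parts together: (m=-28, n=59, k=-22) and then (m=-30, n=63, k=-26).

(m=-28, n=59, k=-22), (m=-30, n=63, k=-26)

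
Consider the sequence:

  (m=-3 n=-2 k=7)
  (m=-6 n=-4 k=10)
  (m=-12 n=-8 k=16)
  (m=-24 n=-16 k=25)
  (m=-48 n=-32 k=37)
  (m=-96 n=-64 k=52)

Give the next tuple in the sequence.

(m=-192 n=-128 k=70)

M: ×2 each step; -3, -6, -12, -24, -48, -96 → -192.
N — ×2 each step: -2, -4, -8, -16, -32, -64 → -128.
K: differences are 3, 6, 9, … (increasing by 3 each time); 7, 10, 16, 25, 37, 52 → 70.
Putting it together: (m=-192 n=-128 k=70).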